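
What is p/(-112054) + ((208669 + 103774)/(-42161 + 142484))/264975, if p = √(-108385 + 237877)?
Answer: 312443/26583086925 - 3*√3597/56027 ≈ -0.0031996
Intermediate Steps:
p = 6*√3597 (p = √129492 = 6*√3597 ≈ 359.85)
p/(-112054) + ((208669 + 103774)/(-42161 + 142484))/264975 = (6*√3597)/(-112054) + ((208669 + 103774)/(-42161 + 142484))/264975 = (6*√3597)*(-1/112054) + (312443/100323)*(1/264975) = -3*√3597/56027 + (312443*(1/100323))*(1/264975) = -3*√3597/56027 + (312443/100323)*(1/264975) = -3*√3597/56027 + 312443/26583086925 = 312443/26583086925 - 3*√3597/56027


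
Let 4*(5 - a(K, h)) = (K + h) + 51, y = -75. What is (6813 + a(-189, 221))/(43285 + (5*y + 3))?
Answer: 27189/171652 ≈ 0.15840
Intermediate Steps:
a(K, h) = -31/4 - K/4 - h/4 (a(K, h) = 5 - ((K + h) + 51)/4 = 5 - (51 + K + h)/4 = 5 + (-51/4 - K/4 - h/4) = -31/4 - K/4 - h/4)
(6813 + a(-189, 221))/(43285 + (5*y + 3)) = (6813 + (-31/4 - ¼*(-189) - ¼*221))/(43285 + (5*(-75) + 3)) = (6813 + (-31/4 + 189/4 - 221/4))/(43285 + (-375 + 3)) = (6813 - 63/4)/(43285 - 372) = (27189/4)/42913 = (27189/4)*(1/42913) = 27189/171652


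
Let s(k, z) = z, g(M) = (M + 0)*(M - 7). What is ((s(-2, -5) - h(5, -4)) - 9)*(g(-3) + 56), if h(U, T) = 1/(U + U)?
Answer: -6063/5 ≈ -1212.6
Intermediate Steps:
g(M) = M*(-7 + M)
h(U, T) = 1/(2*U)
((s(-2, -5) - h(5, -4)) - 9)*(g(-3) + 56) = ((-5 - 1/(2*5)) - 9)*(-3*(-7 - 3) + 56) = ((-5 - 1/(2*5)) - 9)*(-3*(-10) + 56) = ((-5 - 1*1/10) - 9)*(30 + 56) = ((-5 - 1/10) - 9)*86 = (-51/10 - 9)*86 = -141/10*86 = -6063/5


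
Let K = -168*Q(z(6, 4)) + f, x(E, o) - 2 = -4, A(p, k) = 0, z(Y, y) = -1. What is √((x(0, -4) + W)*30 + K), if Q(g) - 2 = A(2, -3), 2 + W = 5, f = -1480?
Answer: I*√1786 ≈ 42.261*I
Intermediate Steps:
x(E, o) = -2 (x(E, o) = 2 - 4 = -2)
W = 3 (W = -2 + 5 = 3)
Q(g) = 2 (Q(g) = 2 + 0 = 2)
K = -1816 (K = -168*2 - 1480 = -336 - 1480 = -1816)
√((x(0, -4) + W)*30 + K) = √((-2 + 3)*30 - 1816) = √(1*30 - 1816) = √(30 - 1816) = √(-1786) = I*√1786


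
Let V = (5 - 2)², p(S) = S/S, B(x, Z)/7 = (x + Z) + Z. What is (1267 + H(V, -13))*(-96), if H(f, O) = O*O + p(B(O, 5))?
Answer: -137952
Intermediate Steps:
B(x, Z) = 7*x + 14*Z (B(x, Z) = 7*((x + Z) + Z) = 7*((Z + x) + Z) = 7*(x + 2*Z) = 7*x + 14*Z)
p(S) = 1
V = 9 (V = 3² = 9)
H(f, O) = 1 + O² (H(f, O) = O*O + 1 = O² + 1 = 1 + O²)
(1267 + H(V, -13))*(-96) = (1267 + (1 + (-13)²))*(-96) = (1267 + (1 + 169))*(-96) = (1267 + 170)*(-96) = 1437*(-96) = -137952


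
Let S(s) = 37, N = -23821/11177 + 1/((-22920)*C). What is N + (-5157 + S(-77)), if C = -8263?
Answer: -10842472262654383/2116789228920 ≈ -5122.1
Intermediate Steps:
N = -4511410583983/2116789228920 (N = -23821/11177 + 1/(-22920*(-8263)) = -23821*1/11177 - 1/22920*(-1/8263) = -23821/11177 + 1/189387960 = -4511410583983/2116789228920 ≈ -2.1313)
N + (-5157 + S(-77)) = -4511410583983/2116789228920 + (-5157 + 37) = -4511410583983/2116789228920 - 5120 = -10842472262654383/2116789228920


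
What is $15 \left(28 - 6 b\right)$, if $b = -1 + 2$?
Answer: $330$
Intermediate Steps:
$b = 1$
$15 \left(28 - 6 b\right) = 15 \left(28 - 6\right) = 15 \cdot 22 = 330$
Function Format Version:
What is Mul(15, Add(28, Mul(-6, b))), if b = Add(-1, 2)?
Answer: 330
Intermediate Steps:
b = 1
Mul(15, Add(28, Mul(-6, b))) = Mul(15, Add(28, Mul(-6, 1))) = Mul(15, Add(28, -6)) = Mul(15, 22) = 330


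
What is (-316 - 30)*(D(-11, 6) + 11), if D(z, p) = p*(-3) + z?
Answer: 6228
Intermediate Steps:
D(z, p) = z - 3*p (D(z, p) = -3*p + z = z - 3*p)
(-316 - 30)*(D(-11, 6) + 11) = (-316 - 30)*((-11 - 3*6) + 11) = -346*((-11 - 18) + 11) = -346*(-29 + 11) = -346*(-18) = 6228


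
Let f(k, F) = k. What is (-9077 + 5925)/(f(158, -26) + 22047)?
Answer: -3152/22205 ≈ -0.14195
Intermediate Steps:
(-9077 + 5925)/(f(158, -26) + 22047) = (-9077 + 5925)/(158 + 22047) = -3152/22205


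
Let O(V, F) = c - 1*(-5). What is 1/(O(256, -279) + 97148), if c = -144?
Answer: 1/97009 ≈ 1.0308e-5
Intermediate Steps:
O(V, F) = -139 (O(V, F) = -144 - 1*(-5) = -144 + 5 = -139)
1/(O(256, -279) + 97148) = 1/(-139 + 97148) = 1/97009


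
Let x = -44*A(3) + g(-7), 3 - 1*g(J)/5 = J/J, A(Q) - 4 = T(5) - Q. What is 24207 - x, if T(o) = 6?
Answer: 24505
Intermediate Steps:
A(Q) = 10 - Q (A(Q) = 4 + (6 - Q) = 10 - Q)
g(J) = 10 (g(J) = 15 - 5*J/J = 15 - 5*1 = 15 - 5 = 10)
x = -298 (x = -44*(10 - 1*3) + 10 = -44*(10 - 3) + 10 = -44*7 + 10 = -308 + 10 = -298)
24207 - x = 24207 - 1*(-298) = 24207 + 298 = 24505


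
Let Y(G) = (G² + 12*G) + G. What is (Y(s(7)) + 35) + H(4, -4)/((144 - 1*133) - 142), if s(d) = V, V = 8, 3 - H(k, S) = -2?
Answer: 26588/131 ≈ 202.96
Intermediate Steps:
H(k, S) = 5 (H(k, S) = 3 - 1*(-2) = 3 + 2 = 5)
s(d) = 8
Y(G) = G² + 13*G
(Y(s(7)) + 35) + H(4, -4)/((144 - 1*133) - 142) = (8*(13 + 8) + 35) + 5/((144 - 1*133) - 142) = (8*21 + 35) + 5/((144 - 133) - 142) = (168 + 35) + 5/(11 - 142) = 203 + 5/(-131) = 203 - 1/131*5 = 203 - 5/131 = 26588/131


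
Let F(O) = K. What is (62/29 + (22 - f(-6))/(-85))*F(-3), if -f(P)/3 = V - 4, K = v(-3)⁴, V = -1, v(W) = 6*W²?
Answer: 43084984752/2465 ≈ 1.7479e+7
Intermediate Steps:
K = 8503056 (K = (6*(-3)²)⁴ = (6*9)⁴ = 54⁴ = 8503056)
F(O) = 8503056
f(P) = 15 (f(P) = -3*(-1 - 4) = -3*(-5) = 15)
(62/29 + (22 - f(-6))/(-85))*F(-3) = (62/29 + (22 - 1*15)/(-85))*8503056 = (62*(1/29) + (22 - 15)*(-1/85))*8503056 = (62/29 + 7*(-1/85))*8503056 = (62/29 - 7/85)*8503056 = (5067/2465)*8503056 = 43084984752/2465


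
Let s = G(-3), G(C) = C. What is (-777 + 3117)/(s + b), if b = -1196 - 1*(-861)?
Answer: -90/13 ≈ -6.9231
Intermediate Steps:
s = -3
b = -335 (b = -1196 + 861 = -335)
(-777 + 3117)/(s + b) = (-777 + 3117)/(-3 - 335) = 2340/(-338) = 2340*(-1/338) = -90/13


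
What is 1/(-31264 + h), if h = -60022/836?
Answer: -418/13098363 ≈ -3.1912e-5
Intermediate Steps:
h = -30011/418 (h = -60022*1/836 = -30011/418 ≈ -71.797)
1/(-31264 + h) = 1/(-31264 - 30011/418) = 1/(-13098363/418) = -418/13098363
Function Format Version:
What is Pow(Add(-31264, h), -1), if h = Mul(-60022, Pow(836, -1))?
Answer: Rational(-418, 13098363) ≈ -3.1912e-5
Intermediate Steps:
h = Rational(-30011, 418) (h = Mul(-60022, Rational(1, 836)) = Rational(-30011, 418) ≈ -71.797)
Pow(Add(-31264, h), -1) = Pow(Add(-31264, Rational(-30011, 418)), -1) = Pow(Rational(-13098363, 418), -1) = Rational(-418, 13098363)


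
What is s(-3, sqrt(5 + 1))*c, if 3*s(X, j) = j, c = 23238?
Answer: 7746*sqrt(6) ≈ 18974.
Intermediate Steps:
s(X, j) = j/3
s(-3, sqrt(5 + 1))*c = (sqrt(5 + 1)/3)*23238 = (sqrt(6)/3)*23238 = 7746*sqrt(6)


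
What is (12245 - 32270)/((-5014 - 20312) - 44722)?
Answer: 20025/70048 ≈ 0.28588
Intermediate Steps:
(12245 - 32270)/((-5014 - 20312) - 44722) = -20025/(-25326 - 44722) = -20025/(-70048) = -20025*(-1/70048) = 20025/70048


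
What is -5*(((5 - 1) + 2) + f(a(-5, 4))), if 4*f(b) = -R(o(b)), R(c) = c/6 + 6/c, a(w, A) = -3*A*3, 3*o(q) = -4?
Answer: -2585/72 ≈ -35.903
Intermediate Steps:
o(q) = -4/3 (o(q) = (⅓)*(-4) = -4/3)
a(w, A) = -9*A
R(c) = 6/c + c/6 (R(c) = c*(⅙) + 6/c = c/6 + 6/c = 6/c + c/6)
f(b) = 85/72 (f(b) = (-(6/(-4/3) + (⅙)*(-4/3)))/4 = (-(6*(-¾) - 2/9))/4 = (-(-9/2 - 2/9))/4 = (-1*(-85/18))/4 = (¼)*(85/18) = 85/72)
-5*(((5 - 1) + 2) + f(a(-5, 4))) = -5*(((5 - 1) + 2) + 85/72) = -5*((4 + 2) + 85/72) = -5*(6 + 85/72) = -5*517/72 = -2585/72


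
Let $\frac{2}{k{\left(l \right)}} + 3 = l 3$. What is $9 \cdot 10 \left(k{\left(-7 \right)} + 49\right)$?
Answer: $\frac{8805}{2} \approx 4402.5$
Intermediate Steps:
$k{\left(l \right)} = \frac{2}{-3 + 3 l}$ ($k{\left(l \right)} = \frac{2}{-3 + l 3} = \frac{2}{-3 + 3 l}$)
$9 \cdot 10 \left(k{\left(-7 \right)} + 49\right) = 9 \cdot 10 \left(\frac{2}{3 \left(-1 - 7\right)} + 49\right) = 90 \left(\frac{2}{3 \left(-8\right)} + 49\right) = 90 \left(\frac{2}{3} \left(- \frac{1}{8}\right) + 49\right) = 90 \left(- \frac{1}{12} + 49\right) = 90 \cdot \frac{587}{12} = \frac{8805}{2}$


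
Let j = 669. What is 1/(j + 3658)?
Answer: 1/4327 ≈ 0.00023111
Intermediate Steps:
1/(j + 3658) = 1/(669 + 3658) = 1/4327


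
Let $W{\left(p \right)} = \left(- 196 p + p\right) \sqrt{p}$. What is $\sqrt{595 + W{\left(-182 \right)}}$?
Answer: $\sqrt{595 + 35490 i \sqrt{182}} \approx 489.58 + 488.97 i$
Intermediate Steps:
$W{\left(p \right)} = - 195 p^{\frac{3}{2}}$ ($W{\left(p \right)} = - 195 p \sqrt{p} = - 195 p^{\frac{3}{2}}$)
$\sqrt{595 + W{\left(-182 \right)}} = \sqrt{595 - 195 \left(-182\right)^{\frac{3}{2}}} = \sqrt{595 - 195 \left(- 182 i \sqrt{182}\right)} = \sqrt{595 + 35490 i \sqrt{182}}$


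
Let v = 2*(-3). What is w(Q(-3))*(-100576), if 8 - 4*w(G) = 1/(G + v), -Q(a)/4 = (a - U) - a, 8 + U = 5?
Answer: -1822940/9 ≈ -2.0255e+5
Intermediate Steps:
U = -3 (U = -8 + 5 = -3)
v = -6
Q(a) = -12 (Q(a) = -4*((a - 1*(-3)) - a) = -4*((a + 3) - a) = -4*((3 + a) - a) = -4*3 = -12)
w(G) = 2 - 1/(4*(-6 + G)) (w(G) = 2 - 1/(4*(G - 6)) = 2 - 1/(4*(-6 + G)))
w(Q(-3))*(-100576) = ((-49 + 8*(-12))/(4*(-6 - 12)))*(-100576) = ((1/4)*(-49 - 96)/(-18))*(-100576) = ((1/4)*(-1/18)*(-145))*(-100576) = (145/72)*(-100576) = -1822940/9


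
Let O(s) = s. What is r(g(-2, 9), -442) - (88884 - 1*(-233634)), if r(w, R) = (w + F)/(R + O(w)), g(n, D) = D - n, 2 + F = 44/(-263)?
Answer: -36558385177/113353 ≈ -3.2252e+5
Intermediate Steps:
F = -570/263 (F = -2 + 44/(-263) = -2 + 44*(-1/263) = -2 - 44/263 = -570/263 ≈ -2.1673)
r(w, R) = (-570/263 + w)/(R + w) (r(w, R) = (w - 570/263)/(R + w) = (-570/263 + w)/(R + w))
r(g(-2, 9), -442) - (88884 - 1*(-233634)) = (-570/263 + (9 - 1*(-2)))/(-442 + (9 - 1*(-2))) - (88884 - 1*(-233634)) = (-570/263 + (9 + 2))/(-442 + (9 + 2)) - (88884 + 233634) = (-570/263 + 11)/(-442 + 11) - 1*322518 = (2323/263)/(-431) - 322518 = -1/431*2323/263 - 322518 = -2323/113353 - 322518 = -36558385177/113353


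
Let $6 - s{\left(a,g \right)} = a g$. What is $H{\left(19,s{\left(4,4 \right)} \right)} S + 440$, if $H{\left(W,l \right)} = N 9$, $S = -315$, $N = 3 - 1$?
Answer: $-5230$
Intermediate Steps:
$s{\left(a,g \right)} = 6 - a g$
$N = 2$
$H{\left(W,l \right)} = 18$ ($H{\left(W,l \right)} = 2 \cdot 9 = 18$)
$H{\left(19,s{\left(4,4 \right)} \right)} S + 440 = 18 \left(-315\right) + 440 = -5670 + 440 = -5230$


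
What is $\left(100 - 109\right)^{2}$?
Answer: $81$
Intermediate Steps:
$\left(100 - 109\right)^{2} = \left(-9\right)^{2} = 81$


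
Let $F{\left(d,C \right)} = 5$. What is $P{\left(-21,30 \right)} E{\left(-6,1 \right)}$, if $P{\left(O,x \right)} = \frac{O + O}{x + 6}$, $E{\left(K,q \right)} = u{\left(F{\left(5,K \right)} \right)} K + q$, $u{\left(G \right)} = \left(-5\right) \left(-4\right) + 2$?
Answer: $\frac{917}{6} \approx 152.83$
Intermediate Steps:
$u{\left(G \right)} = 22$ ($u{\left(G \right)} = 20 + 2 = 22$)
$E{\left(K,q \right)} = q + 22 K$ ($E{\left(K,q \right)} = 22 K + q = q + 22 K$)
$P{\left(O,x \right)} = \frac{2 O}{6 + x}$
$P{\left(-21,30 \right)} E{\left(-6,1 \right)} = 2 \left(-21\right) \frac{1}{6 + 30} \left(1 + 22 \left(-6\right)\right) = 2 \left(-21\right) \frac{1}{36} \left(1 - 132\right) = 2 \left(-21\right) \frac{1}{36} \left(-131\right) = \left(- \frac{7}{6}\right) \left(-131\right) = \frac{917}{6}$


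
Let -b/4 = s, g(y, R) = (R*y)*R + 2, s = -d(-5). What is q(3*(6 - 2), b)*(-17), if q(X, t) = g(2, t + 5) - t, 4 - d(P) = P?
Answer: -56576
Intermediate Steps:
d(P) = 4 - P
s = -9 (s = -(4 - 1*(-5)) = -(4 + 5) = -1*9 = -9)
g(y, R) = 2 + y*R² (g(y, R) = y*R² + 2 = 2 + y*R²)
b = 36 (b = -4*(-9) = 36)
q(X, t) = 2 - t + 2*(5 + t)² (q(X, t) = (2 + 2*(t + 5)²) - t = (2 + 2*(5 + t)²) - t = 2 - t + 2*(5 + t)²)
q(3*(6 - 2), b)*(-17) = (2 - 1*36 + 2*(5 + 36)²)*(-17) = (2 - 36 + 2*41²)*(-17) = (2 - 36 + 2*1681)*(-17) = (2 - 36 + 3362)*(-17) = 3328*(-17) = -56576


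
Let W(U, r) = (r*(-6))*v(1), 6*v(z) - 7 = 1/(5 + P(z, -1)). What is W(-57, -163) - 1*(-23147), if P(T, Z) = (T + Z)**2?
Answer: 121603/5 ≈ 24321.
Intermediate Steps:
v(z) = 7/6 + 1/(6*(5 + (-1 + z)**2)) (v(z) = 7/6 + 1/(6*(5 + (z - 1)**2)) = 7/6 + 1/(6*(5 + (-1 + z)**2)))
W(U, r) = -36*r/5 (W(U, r) = (r*(-6))*((36 + 7*(-1 + 1)**2)/(6*(5 + (-1 + 1)**2))) = (-6*r)*((36 + 7*0**2)/(6*(5 + 0**2))) = (-6*r)*((36 + 7*0)/(6*(5 + 0))) = (-6*r)*((1/6)*(36 + 0)/5) = (-6*r)*((1/6)*(1/5)*36) = -6*r*(6/5) = -36*r/5)
W(-57, -163) - 1*(-23147) = -36/5*(-163) - 1*(-23147) = 5868/5 + 23147 = 121603/5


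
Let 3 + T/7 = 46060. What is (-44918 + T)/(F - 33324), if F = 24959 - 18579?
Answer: -277481/26944 ≈ -10.298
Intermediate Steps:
T = 322399 (T = -21 + 7*46060 = -21 + 322420 = 322399)
F = 6380
(-44918 + T)/(F - 33324) = (-44918 + 322399)/(6380 - 33324) = 277481/(-26944) = 277481*(-1/26944) = -277481/26944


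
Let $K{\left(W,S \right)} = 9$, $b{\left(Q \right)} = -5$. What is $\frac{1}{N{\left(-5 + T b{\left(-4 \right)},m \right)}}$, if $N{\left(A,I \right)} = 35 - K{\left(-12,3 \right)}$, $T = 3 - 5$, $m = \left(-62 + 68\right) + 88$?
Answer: $\frac{1}{26} \approx 0.038462$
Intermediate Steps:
$m = 94$ ($m = 6 + 88 = 94$)
$T = -2$ ($T = 3 - 5 = -2$)
$N{\left(A,I \right)} = 26$ ($N{\left(A,I \right)} = 35 - 9 = 26$)
$\frac{1}{N{\left(-5 + T b{\left(-4 \right)},m \right)}} = \frac{1}{26}$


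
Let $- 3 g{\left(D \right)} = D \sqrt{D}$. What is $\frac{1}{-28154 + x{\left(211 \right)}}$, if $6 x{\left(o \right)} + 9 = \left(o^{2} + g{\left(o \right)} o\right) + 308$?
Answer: $\frac{6701616}{279610976707} - \frac{801378 \sqrt{211}}{279610976707} \approx -1.7664 \cdot 10^{-5}$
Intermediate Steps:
$g{\left(D \right)} = - \frac{D^{\frac{3}{2}}}{3}$ ($g{\left(D \right)} = - \frac{D \sqrt{D}}{3} = - \frac{D^{\frac{3}{2}}}{3}$)
$x{\left(o \right)} = \frac{299}{6} - \frac{o^{\frac{5}{2}}}{18} + \frac{o^{2}}{6}$ ($x{\left(o \right)} = - \frac{3}{2} + \frac{\left(o^{2} + - \frac{o^{\frac{3}{2}}}{3} o\right) + 308}{6} = - \frac{3}{2} + \frac{\left(o^{2} - \frac{o^{\frac{5}{2}}}{3}\right) + 308}{6} = - \frac{3}{2} + \frac{308 + o^{2} - \frac{o^{\frac{5}{2}}}{3}}{6} = - \frac{3}{2} + \left(\frac{154}{3} - \frac{o^{\frac{5}{2}}}{18} + \frac{o^{2}}{6}\right) = \frac{299}{6} - \frac{o^{\frac{5}{2}}}{18} + \frac{o^{2}}{6}$)
$\frac{1}{-28154 + x{\left(211 \right)}} = \frac{1}{-28154 + \left(\frac{299}{6} - \frac{211^{\frac{5}{2}}}{18} + \frac{211^{2}}{6}\right)} = \frac{1}{-28154 + \left(\frac{299}{6} - \frac{44521 \sqrt{211}}{18} + \frac{1}{6} \cdot 44521\right)} = \frac{1}{-28154 + \left(\frac{299}{6} - \frac{44521 \sqrt{211}}{18} + \frac{44521}{6}\right)} = \frac{1}{-28154 + \left(7470 - \frac{44521 \sqrt{211}}{18}\right)} = \frac{1}{-20684 - \frac{44521 \sqrt{211}}{18}}$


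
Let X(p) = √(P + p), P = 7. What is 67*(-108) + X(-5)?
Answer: -7236 + √2 ≈ -7234.6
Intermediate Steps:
X(p) = √(7 + p)
67*(-108) + X(-5) = 67*(-108) + √(7 - 5) = -7236 + √2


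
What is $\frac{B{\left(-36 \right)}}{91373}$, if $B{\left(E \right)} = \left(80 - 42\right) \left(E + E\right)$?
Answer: $- \frac{2736}{91373} \approx -0.029943$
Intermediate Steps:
$B{\left(E \right)} = 76 E$ ($B{\left(E \right)} = 38 \cdot 2 E = 76 E$)
$\frac{B{\left(-36 \right)}}{91373} = \frac{76 \left(-36\right)}{91373} = \left(-2736\right) \frac{1}{91373} = - \frac{2736}{91373}$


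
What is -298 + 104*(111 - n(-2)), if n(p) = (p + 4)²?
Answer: 10830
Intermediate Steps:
n(p) = (4 + p)²
-298 + 104*(111 - n(-2)) = -298 + 104*(111 - (4 - 2)²) = -298 + 104*(111 - 1*2²) = -298 + 104*(111 - 1*4) = -298 + 104*(111 - 4) = -298 + 104*107 = -298 + 11128 = 10830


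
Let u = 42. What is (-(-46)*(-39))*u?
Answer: -75348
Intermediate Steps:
(-(-46)*(-39))*u = -(-46)*(-39)*42 = -46*39*42 = -1794*42 = -75348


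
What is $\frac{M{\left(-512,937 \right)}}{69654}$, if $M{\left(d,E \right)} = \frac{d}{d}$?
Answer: $\frac{1}{69654} \approx 1.4357 \cdot 10^{-5}$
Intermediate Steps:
$M{\left(d,E \right)} = 1$
$\frac{M{\left(-512,937 \right)}}{69654} = 1 \cdot \frac{1}{69654} = \frac{1}{69654}$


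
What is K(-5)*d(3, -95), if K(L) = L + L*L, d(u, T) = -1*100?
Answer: -2000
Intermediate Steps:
d(u, T) = -100
K(L) = L + L²
K(-5)*d(3, -95) = -5*(1 - 5)*(-100) = -5*(-4)*(-100) = 20*(-100) = -2000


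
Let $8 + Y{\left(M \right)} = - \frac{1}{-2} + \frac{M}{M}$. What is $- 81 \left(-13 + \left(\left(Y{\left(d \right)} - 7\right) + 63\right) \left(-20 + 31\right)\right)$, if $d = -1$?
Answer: $- \frac{86103}{2} \approx -43052.0$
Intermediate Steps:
$Y{\left(M \right)} = - \frac{13}{2}$ ($Y{\left(M \right)} = -8 + \left(- \frac{1}{-2} + \frac{M}{M}\right) = -8 + \left(\left(-1\right) \left(- \frac{1}{2}\right) + 1\right) = -8 + \left(\frac{1}{2} + 1\right) = -8 + \frac{3}{2} = - \frac{13}{2}$)
$- 81 \left(-13 + \left(\left(Y{\left(d \right)} - 7\right) + 63\right) \left(-20 + 31\right)\right) = - 81 \left(-13 + \left(\left(- \frac{13}{2} - 7\right) + 63\right) \left(-20 + 31\right)\right) = - 81 \left(-13 + \left(\left(- \frac{13}{2} - 7\right) + 63\right) 11\right) = - 81 \left(-13 + \left(- \frac{27}{2} + 63\right) 11\right) = - 81 \left(-13 + \frac{99}{2} \cdot 11\right) = - 81 \left(-13 + \frac{1089}{2}\right) = \left(-81\right) \frac{1063}{2} = - \frac{86103}{2}$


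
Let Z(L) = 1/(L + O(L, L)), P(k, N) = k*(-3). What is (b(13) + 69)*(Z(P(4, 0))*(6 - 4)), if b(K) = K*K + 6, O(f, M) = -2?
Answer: -244/7 ≈ -34.857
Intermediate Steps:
P(k, N) = -3*k
Z(L) = 1/(-2 + L) (Z(L) = 1/(L - 2) = 1/(-2 + L))
b(K) = 6 + K**2 (b(K) = K**2 + 6 = 6 + K**2)
(b(13) + 69)*(Z(P(4, 0))*(6 - 4)) = ((6 + 13**2) + 69)*((6 - 4)/(-2 - 3*4)) = ((6 + 169) + 69)*(2/(-2 - 12)) = (175 + 69)*(2/(-14)) = 244*(-1/14*2) = 244*(-1/7) = -244/7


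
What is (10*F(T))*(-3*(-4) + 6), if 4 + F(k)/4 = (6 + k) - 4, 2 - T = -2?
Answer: 1440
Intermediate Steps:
T = 4 (T = 2 - 1*(-2) = 2 + 2 = 4)
F(k) = -8 + 4*k (F(k) = -16 + 4*((6 + k) - 4) = -16 + 4*(2 + k) = -16 + (8 + 4*k) = -8 + 4*k)
(10*F(T))*(-3*(-4) + 6) = (10*(-8 + 4*4))*(-3*(-4) + 6) = (10*(-8 + 16))*(12 + 6) = (10*8)*18 = 80*18 = 1440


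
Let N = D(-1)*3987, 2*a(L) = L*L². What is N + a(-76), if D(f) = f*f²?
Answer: -223475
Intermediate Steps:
D(f) = f³
a(L) = L³/2 (a(L) = (L*L²)/2 = L³/2)
N = -3987 (N = (-1)³*3987 = -1*3987 = -3987)
N + a(-76) = -3987 + (½)*(-76)³ = -3987 + (½)*(-438976) = -3987 - 219488 = -223475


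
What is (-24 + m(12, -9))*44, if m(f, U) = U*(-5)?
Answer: 924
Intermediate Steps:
m(f, U) = -5*U
(-24 + m(12, -9))*44 = (-24 - 5*(-9))*44 = (-24 + 45)*44 = 21*44 = 924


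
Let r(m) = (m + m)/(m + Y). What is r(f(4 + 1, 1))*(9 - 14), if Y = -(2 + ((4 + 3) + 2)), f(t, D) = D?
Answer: 1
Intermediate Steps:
Y = -11 (Y = -(2 + (7 + 2)) = -(2 + 9) = -1*11 = -11)
r(m) = 2*m/(-11 + m) (r(m) = (m + m)/(m - 11) = (2*m)/(-11 + m) = 2*m/(-11 + m))
r(f(4 + 1, 1))*(9 - 14) = (2*1/(-11 + 1))*(9 - 14) = (2*1/(-10))*(-5) = (2*1*(-⅒))*(-5) = -⅕*(-5) = 1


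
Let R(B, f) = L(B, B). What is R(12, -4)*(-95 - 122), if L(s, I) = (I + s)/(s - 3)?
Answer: -1736/3 ≈ -578.67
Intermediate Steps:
L(s, I) = (I + s)/(-3 + s)
R(B, f) = 2*B/(-3 + B) (R(B, f) = (B + B)/(-3 + B) = (2*B)/(-3 + B) = 2*B/(-3 + B))
R(12, -4)*(-95 - 122) = (2*12/(-3 + 12))*(-95 - 122) = (2*12/9)*(-217) = (2*12*(⅑))*(-217) = (8/3)*(-217) = -1736/3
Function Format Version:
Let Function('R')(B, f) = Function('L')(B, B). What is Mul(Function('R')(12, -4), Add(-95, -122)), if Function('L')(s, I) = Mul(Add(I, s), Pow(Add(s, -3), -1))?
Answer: Rational(-1736, 3) ≈ -578.67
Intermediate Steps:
Function('L')(s, I) = Mul(Pow(Add(-3, s), -1), Add(I, s)) (Function('L')(s, I) = Mul(Add(I, s), Pow(Add(-3, s), -1)) = Mul(Pow(Add(-3, s), -1), Add(I, s)))
Function('R')(B, f) = Mul(2, B, Pow(Add(-3, B), -1)) (Function('R')(B, f) = Mul(Pow(Add(-3, B), -1), Add(B, B)) = Mul(Pow(Add(-3, B), -1), Mul(2, B)) = Mul(2, B, Pow(Add(-3, B), -1)))
Mul(Function('R')(12, -4), Add(-95, -122)) = Mul(Mul(2, 12, Pow(Add(-3, 12), -1)), Add(-95, -122)) = Mul(Mul(2, 12, Pow(9, -1)), -217) = Mul(Mul(2, 12, Rational(1, 9)), -217) = Mul(Rational(8, 3), -217) = Rational(-1736, 3)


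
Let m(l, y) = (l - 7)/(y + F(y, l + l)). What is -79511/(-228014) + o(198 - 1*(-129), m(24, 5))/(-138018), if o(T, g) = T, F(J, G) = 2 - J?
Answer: 908282385/2622503021 ≈ 0.34634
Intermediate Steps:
m(l, y) = -7/2 + l/2 (m(l, y) = (l - 7)/(y + (2 - y)) = (-7 + l)/2 = (-7 + l)*(½) = -7/2 + l/2)
-79511/(-228014) + o(198 - 1*(-129), m(24, 5))/(-138018) = -79511/(-228014) + (198 - 1*(-129))/(-138018) = -79511*(-1/228014) + (198 + 129)*(-1/138018) = 79511/228014 + 327*(-1/138018) = 79511/228014 - 109/46006 = 908282385/2622503021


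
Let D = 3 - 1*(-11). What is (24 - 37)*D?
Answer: -182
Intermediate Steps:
D = 14 (D = 3 + 11 = 14)
(24 - 37)*D = (24 - 37)*14 = -13*14 = -182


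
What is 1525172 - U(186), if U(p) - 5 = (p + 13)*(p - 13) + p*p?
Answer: 1456144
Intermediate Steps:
U(p) = 5 + p² + (-13 + p)*(13 + p) (U(p) = 5 + ((p + 13)*(p - 13) + p*p) = 5 + ((13 + p)*(-13 + p) + p²) = 5 + ((-13 + p)*(13 + p) + p²) = 5 + (p² + (-13 + p)*(13 + p)) = 5 + p² + (-13 + p)*(13 + p))
1525172 - U(186) = 1525172 - (-164 + 2*186²) = 1525172 - (-164 + 2*34596) = 1525172 - (-164 + 69192) = 1525172 - 1*69028 = 1525172 - 69028 = 1456144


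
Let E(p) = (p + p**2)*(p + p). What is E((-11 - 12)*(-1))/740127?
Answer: 8464/246709 ≈ 0.034308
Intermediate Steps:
E(p) = 2*p*(p + p**2) (E(p) = (p + p**2)*(2*p) = 2*p*(p + p**2))
E((-11 - 12)*(-1))/740127 = (2*((-11 - 12)*(-1))**2*(1 + (-11 - 12)*(-1)))/740127 = (2*(-23*(-1))**2*(1 - 23*(-1)))*(1/740127) = (2*23**2*(1 + 23))*(1/740127) = (2*529*24)*(1/740127) = 25392*(1/740127) = 8464/246709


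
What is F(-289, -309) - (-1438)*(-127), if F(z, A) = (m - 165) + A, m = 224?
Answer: -182876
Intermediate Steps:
F(z, A) = 59 + A (F(z, A) = (224 - 165) + A = 59 + A)
F(-289, -309) - (-1438)*(-127) = (59 - 309) - (-1438)*(-127) = -250 - 1*182626 = -250 - 182626 = -182876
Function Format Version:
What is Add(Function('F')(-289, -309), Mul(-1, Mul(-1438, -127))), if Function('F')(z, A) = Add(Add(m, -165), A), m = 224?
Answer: -182876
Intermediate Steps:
Function('F')(z, A) = Add(59, A) (Function('F')(z, A) = Add(Add(224, -165), A) = Add(59, A))
Add(Function('F')(-289, -309), Mul(-1, Mul(-1438, -127))) = Add(Add(59, -309), Mul(-1, Mul(-1438, -127))) = Add(-250, Mul(-1, 182626)) = Add(-250, -182626) = -182876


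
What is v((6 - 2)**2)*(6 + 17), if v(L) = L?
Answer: 368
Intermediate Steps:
v((6 - 2)**2)*(6 + 17) = (6 - 2)**2*(6 + 17) = 4**2*23 = 16*23 = 368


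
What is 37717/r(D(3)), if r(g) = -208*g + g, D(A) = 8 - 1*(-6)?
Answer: -37717/2898 ≈ -13.015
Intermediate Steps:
D(A) = 14 (D(A) = 8 + 6 = 14)
r(g) = -207*g
37717/r(D(3)) = 37717/((-207*14)) = 37717/(-2898) = 37717*(-1/2898) = -37717/2898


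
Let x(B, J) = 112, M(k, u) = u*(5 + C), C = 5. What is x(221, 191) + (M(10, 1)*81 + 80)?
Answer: 1002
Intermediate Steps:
M(k, u) = 10*u (M(k, u) = u*(5 + 5) = u*10 = 10*u)
x(221, 191) + (M(10, 1)*81 + 80) = 112 + ((10*1)*81 + 80) = 112 + (10*81 + 80) = 112 + (810 + 80) = 112 + 890 = 1002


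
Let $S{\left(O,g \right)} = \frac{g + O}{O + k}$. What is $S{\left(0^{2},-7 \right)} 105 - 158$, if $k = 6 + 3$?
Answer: $- \frac{719}{3} \approx -239.67$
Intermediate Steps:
$k = 9$
$S{\left(O,g \right)} = \frac{O + g}{9 + O}$ ($S{\left(O,g \right)} = \frac{g + O}{O + 9} = \frac{O + g}{9 + O}$)
$S{\left(0^{2},-7 \right)} 105 - 158 = \frac{0^{2} - 7}{9 + 0^{2}} \cdot 105 - 158 = \frac{0 - 7}{9 + 0} \cdot 105 - 158 = \frac{1}{9} \left(-7\right) 105 - 158 = \left(- \frac{7}{9}\right) 105 - 158 = - \frac{245}{3} - 158 = - \frac{719}{3}$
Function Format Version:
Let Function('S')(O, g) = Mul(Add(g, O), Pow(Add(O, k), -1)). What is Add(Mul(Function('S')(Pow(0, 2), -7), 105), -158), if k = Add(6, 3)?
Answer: Rational(-719, 3) ≈ -239.67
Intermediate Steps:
k = 9
Function('S')(O, g) = Mul(Pow(Add(9, O), -1), Add(O, g)) (Function('S')(O, g) = Mul(Add(g, O), Pow(Add(O, 9), -1)) = Mul(Add(O, g), Pow(Add(9, O), -1)) = Mul(Pow(Add(9, O), -1), Add(O, g)))
Add(Mul(Function('S')(Pow(0, 2), -7), 105), -158) = Add(Mul(Mul(Pow(Add(9, Pow(0, 2)), -1), Add(Pow(0, 2), -7)), 105), -158) = Add(Mul(Mul(Pow(Add(9, 0), -1), Add(0, -7)), 105), -158) = Add(Mul(Mul(Pow(9, -1), -7), 105), -158) = Add(Mul(Mul(Rational(1, 9), -7), 105), -158) = Add(Mul(Rational(-7, 9), 105), -158) = Add(Rational(-245, 3), -158) = Rational(-719, 3)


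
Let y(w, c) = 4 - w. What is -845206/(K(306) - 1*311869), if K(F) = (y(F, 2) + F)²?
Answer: 845206/311853 ≈ 2.7103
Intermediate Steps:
K(F) = 16 (K(F) = ((4 - F) + F)² = 4² = 16)
-845206/(K(306) - 1*311869) = -845206/(16 - 1*311869) = -845206/(16 - 311869) = -845206/(-311853) = -845206*(-1/311853) = 845206/311853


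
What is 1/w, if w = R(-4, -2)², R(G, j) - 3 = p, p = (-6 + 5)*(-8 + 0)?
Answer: 1/121 ≈ 0.0082645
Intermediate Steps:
p = 8 (p = -1*(-8) = 8)
R(G, j) = 11 (R(G, j) = 3 + 8 = 11)
w = 121 (w = 11² = 121)
1/w = 1/121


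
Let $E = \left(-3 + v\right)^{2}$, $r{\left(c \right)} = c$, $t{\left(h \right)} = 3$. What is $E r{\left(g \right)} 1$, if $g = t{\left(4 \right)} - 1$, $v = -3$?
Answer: $72$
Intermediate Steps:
$g = 2$ ($g = 3 - 1 = 2$)
$E = 36$ ($E = \left(-3 - 3\right)^{2} = \left(-6\right)^{2} = 36$)
$E r{\left(g \right)} 1 = 36 \cdot 2 \cdot 1 = 72 \cdot 1 = 72$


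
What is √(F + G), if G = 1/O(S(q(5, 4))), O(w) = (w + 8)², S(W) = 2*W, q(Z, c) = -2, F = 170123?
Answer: 3*√302441/4 ≈ 412.46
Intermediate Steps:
O(w) = (8 + w)²
G = 1/16 (G = 1/((8 + 2*(-2))²) = 1/((8 - 4)²) = 1/(4²) = 1/16 ≈ 0.062500)
√(F + G) = √(170123 + 1/16) = √(2721969/16) = 3*√302441/4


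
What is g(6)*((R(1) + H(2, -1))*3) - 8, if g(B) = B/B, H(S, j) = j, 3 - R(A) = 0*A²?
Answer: -2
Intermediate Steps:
R(A) = 3 (R(A) = 3 - 0*A² = 3 - 1*0 = 3 + 0 = 3)
g(B) = 1
g(6)*((R(1) + H(2, -1))*3) - 8 = 1*((3 - 1)*3) - 8 = 1*(2*3) - 8 = 1*6 - 8 = 6 - 8 = -2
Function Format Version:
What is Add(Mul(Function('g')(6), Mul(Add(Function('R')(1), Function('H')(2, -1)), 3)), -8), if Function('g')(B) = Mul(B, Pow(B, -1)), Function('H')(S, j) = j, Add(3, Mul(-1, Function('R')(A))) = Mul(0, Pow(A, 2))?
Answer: -2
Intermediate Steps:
Function('R')(A) = 3 (Function('R')(A) = Add(3, Mul(-1, Mul(0, Pow(A, 2)))) = Add(3, Mul(-1, 0)) = Add(3, 0) = 3)
Function('g')(B) = 1
Add(Mul(Function('g')(6), Mul(Add(Function('R')(1), Function('H')(2, -1)), 3)), -8) = Add(Mul(1, Mul(Add(3, -1), 3)), -8) = Add(Mul(1, Mul(2, 3)), -8) = Add(Mul(1, 6), -8) = Add(6, -8) = -2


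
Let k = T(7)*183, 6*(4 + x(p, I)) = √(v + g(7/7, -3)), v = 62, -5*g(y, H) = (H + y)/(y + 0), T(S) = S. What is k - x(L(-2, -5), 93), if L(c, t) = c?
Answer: 1285 - √390/15 ≈ 1283.7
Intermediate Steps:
g(y, H) = -(H + y)/(5*y) (g(y, H) = -(H + y)/(5*(y + 0)) = -(H + y)/(5*y))
x(p, I) = -4 + √390/15 (x(p, I) = -4 + √(62 + (-1*(-3) - 7/7)/(5*((7/7))))/6 = -4 + √(62 + (3 - 7/7)/(5*((7*(⅐)))))/6 = -4 + √(62 + (⅕)*(3 - 1*1)/1)/6 = -4 + √(62 + (⅕)*1*(3 - 1))/6 = -4 + √(62 + (⅕)*1*2)/6 = -4 + √(62 + ⅖)/6 = -4 + √(312/5)/6 = -4 + (2*√390/5)/6 = -4 + √390/15)
k = 1281 (k = 7*183 = 1281)
k - x(L(-2, -5), 93) = 1281 - (-4 + √390/15) = 1281 + (4 - √390/15) = 1285 - √390/15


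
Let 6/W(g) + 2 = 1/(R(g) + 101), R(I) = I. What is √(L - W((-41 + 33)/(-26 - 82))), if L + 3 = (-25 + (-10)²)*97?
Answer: √214582101186/5431 ≈ 85.294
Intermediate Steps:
W(g) = 6/(-2 + 1/(101 + g)) (W(g) = 6/(-2 + 1/(g + 101)) = 6/(-2 + 1/(101 + g)))
L = 7272 (L = -3 + (-25 + (-10)²)*97 = -3 + (-25 + 100)*97 = -3 + 75*97 = -3 + 7275 = 7272)
√(L - W((-41 + 33)/(-26 - 82))) = √(7272 - 6*(-101 - (-41 + 33)/(-26 - 82))/(201 + 2*((-41 + 33)/(-26 - 82)))) = √(7272 - 6*(-101 - (-8)/(-108))/(201 + 2*(-8/(-108)))) = √(7272 - 6*(-101 - (-8)*(-1)/108)/(201 + 2*(-8*(-1/108)))) = √(7272 - 6*(-101 - 1*2/27)/(201 + 2*(2/27))) = √(7272 - 6*(-101 - 2/27)/(201 + 4/27)) = √(7272 - 6*(-2729)/(5431/27*27)) = √(7272 - 6*27*(-2729)/(5431*27)) = √(7272 - 1*(-16374/5431)) = √(7272 + 16374/5431) = √(39510606/5431) = √214582101186/5431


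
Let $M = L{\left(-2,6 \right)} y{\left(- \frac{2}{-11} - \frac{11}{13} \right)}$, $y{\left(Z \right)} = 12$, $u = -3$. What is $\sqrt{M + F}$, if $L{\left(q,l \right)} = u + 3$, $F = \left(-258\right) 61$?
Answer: $i \sqrt{15738} \approx 125.45 i$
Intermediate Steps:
$F = -15738$
$L{\left(q,l \right)} = 0$ ($L{\left(q,l \right)} = -3 + 3 = 0$)
$M = 0$ ($M = 0 \cdot 12 = 0$)
$\sqrt{M + F} = \sqrt{0 - 15738} = \sqrt{-15738} = i \sqrt{15738}$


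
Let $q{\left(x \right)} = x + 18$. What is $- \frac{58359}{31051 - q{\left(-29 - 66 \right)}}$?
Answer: $- \frac{19453}{10376} \approx -1.8748$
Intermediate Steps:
$q{\left(x \right)} = 18 + x$
$- \frac{58359}{31051 - q{\left(-29 - 66 \right)}} = - \frac{58359}{31051 - \left(18 - 95\right)} = - \frac{58359}{31051 - -77} = - \frac{58359}{31051 + 77} = - \frac{58359}{31128} = \left(-58359\right) \frac{1}{31128} = - \frac{19453}{10376}$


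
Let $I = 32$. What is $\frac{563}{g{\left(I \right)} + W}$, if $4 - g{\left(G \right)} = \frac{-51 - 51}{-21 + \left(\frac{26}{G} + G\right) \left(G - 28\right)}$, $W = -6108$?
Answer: $- \frac{82761}{897152} \approx -0.092249$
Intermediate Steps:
$g{\left(G \right)} = 4 + \frac{102}{-21 + \left(-28 + G\right) \left(G + \frac{26}{G}\right)}$ ($g{\left(G \right)} = 4 - \frac{-51 - 51}{-21 + \left(\frac{26}{G} + G\right) \left(G - 28\right)} = 4 - - \frac{102}{-21 + \left(G + \frac{26}{G}\right) \left(-28 + G\right)} = 4 - - \frac{102}{-21 + \left(-28 + G\right) \left(G + \frac{26}{G}\right)} = 4 + \frac{102}{-21 + \left(-28 + G\right) \left(G + \frac{26}{G}\right)}$)
$\frac{563}{g{\left(I \right)} + W} = \frac{563}{\frac{2 \left(-1456 - 56 \cdot 32^{2} + 2 \cdot 32^{3} + 61 \cdot 32\right)}{-728 + 32^{3} - 28 \cdot 32^{2} + 5 \cdot 32} - 6108} = \frac{563}{\frac{2 \left(-1456 - 57344 + 2 \cdot 32768 + 1952\right)}{-728 + 32768 - 28672 + 160} - 6108} = \frac{563}{\frac{2 \left(-1456 - 57344 + 65536 + 1952\right)}{-728 + 32768 - 28672 + 160} - 6108} = \frac{563}{2 \cdot \frac{1}{3528} \cdot 8688 - 6108} = \frac{563}{\frac{724}{147} - 6108} = \frac{563}{- \frac{897152}{147}} = 563 \left(- \frac{147}{897152}\right) = - \frac{82761}{897152}$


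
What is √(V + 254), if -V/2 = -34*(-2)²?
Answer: √526 ≈ 22.935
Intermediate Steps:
V = 272 (V = -(-68)*(-2)² = -(-68)*4 = -2*(-136) = 272)
√(V + 254) = √(272 + 254) = √526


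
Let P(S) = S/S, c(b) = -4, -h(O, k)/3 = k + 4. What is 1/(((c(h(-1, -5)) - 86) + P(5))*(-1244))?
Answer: 1/110716 ≈ 9.0321e-6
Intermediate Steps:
h(O, k) = -12 - 3*k (h(O, k) = -3*(k + 4) = -3*(4 + k) = -12 - 3*k)
P(S) = 1
1/(((c(h(-1, -5)) - 86) + P(5))*(-1244)) = 1/(((-4 - 86) + 1)*(-1244)) = 1/((-90 + 1)*(-1244)) = 1/(-89*(-1244)) = 1/110716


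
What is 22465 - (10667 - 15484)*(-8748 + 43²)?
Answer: -33210018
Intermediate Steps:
22465 - (10667 - 15484)*(-8748 + 43²) = 22465 - (-4817)*(-8748 + 1849) = 22465 - (-4817)*(-6899) = 22465 - 1*33232483 = 22465 - 33232483 = -33210018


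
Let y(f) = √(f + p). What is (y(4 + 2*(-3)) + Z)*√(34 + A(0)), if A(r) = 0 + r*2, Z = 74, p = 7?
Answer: √34*(74 + √5) ≈ 444.53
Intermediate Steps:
A(r) = 2*r (A(r) = 0 + 2*r = 2*r)
y(f) = √(7 + f) (y(f) = √(f + 7) = √(7 + f))
(y(4 + 2*(-3)) + Z)*√(34 + A(0)) = (√(7 + (4 + 2*(-3))) + 74)*√(34 + 2*0) = (√(7 + (4 - 6)) + 74)*√(34 + 0) = (√(7 - 2) + 74)*√34 = (√5 + 74)*√34 = (74 + √5)*√34 = √34*(74 + √5)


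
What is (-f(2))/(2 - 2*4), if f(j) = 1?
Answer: 1/6 ≈ 0.16667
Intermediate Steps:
(-f(2))/(2 - 2*4) = (-1*1)/(2 - 2*4) = -1/(2 - 8) = -1/(-6) = -1*(-1/6) = 1/6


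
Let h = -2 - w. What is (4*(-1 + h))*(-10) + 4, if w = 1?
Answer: 164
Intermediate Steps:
h = -3 (h = -2 - 1*1 = -2 - 1 = -3)
(4*(-1 + h))*(-10) + 4 = (4*(-1 - 3))*(-10) + 4 = (4*(-4))*(-10) + 4 = -16*(-10) + 4 = 160 + 4 = 164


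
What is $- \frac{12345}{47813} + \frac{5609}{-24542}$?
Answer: $- \frac{571154107}{1173426646} \approx -0.48674$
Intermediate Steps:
$- \frac{12345}{47813} + \frac{5609}{-24542} = \left(-12345\right) \frac{1}{47813} + 5609 \left(- \frac{1}{24542}\right) = - \frac{12345}{47813} - \frac{5609}{24542} = - \frac{571154107}{1173426646}$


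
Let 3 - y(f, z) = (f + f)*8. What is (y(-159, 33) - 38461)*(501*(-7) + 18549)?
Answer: -540218388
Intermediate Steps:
y(f, z) = 3 - 16*f (y(f, z) = 3 - (f + f)*8 = 3 - 2*f*8 = 3 - 16*f)
(y(-159, 33) - 38461)*(501*(-7) + 18549) = ((3 - 16*(-159)) - 38461)*(501*(-7) + 18549) = ((3 + 2544) - 38461)*(-3507 + 18549) = (2547 - 38461)*15042 = -35914*15042 = -540218388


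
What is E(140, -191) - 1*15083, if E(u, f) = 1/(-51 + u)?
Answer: -1342386/89 ≈ -15083.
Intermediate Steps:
E(140, -191) - 1*15083 = 1/(-51 + 140) - 1*15083 = 1/89 - 15083 = -1342386/89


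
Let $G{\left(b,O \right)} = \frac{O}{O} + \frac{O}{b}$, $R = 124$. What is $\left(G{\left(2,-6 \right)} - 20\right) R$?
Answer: $-2728$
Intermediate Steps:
$G{\left(b,O \right)} = 1 + \frac{O}{b}$
$\left(G{\left(2,-6 \right)} - 20\right) R = \left(\frac{-6 + 2}{2} - 20\right) 124 = \left(\frac{1}{2} \left(-4\right) - 20\right) 124 = \left(-2 - 20\right) 124 = \left(-22\right) 124 = -2728$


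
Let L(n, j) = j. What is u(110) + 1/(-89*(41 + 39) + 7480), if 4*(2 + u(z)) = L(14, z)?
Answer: 9181/360 ≈ 25.503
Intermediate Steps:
u(z) = -2 + z/4
u(110) + 1/(-89*(41 + 39) + 7480) = (-2 + (¼)*110) + 1/(-89*(41 + 39) + 7480) = (-2 + 55/2) + 1/(-89*80 + 7480) = 51/2 + 1/(-7120 + 7480) = 51/2 + 1/360 = 9181/360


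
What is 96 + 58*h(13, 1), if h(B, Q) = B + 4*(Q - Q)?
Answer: 850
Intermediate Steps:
h(B, Q) = B (h(B, Q) = B + 4*0 = B + 0 = B)
96 + 58*h(13, 1) = 96 + 58*13 = 96 + 754 = 850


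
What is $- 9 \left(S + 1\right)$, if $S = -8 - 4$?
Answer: $99$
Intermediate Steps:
$S = -12$ ($S = -8 - 4 = -12$)
$- 9 \left(S + 1\right) = - 9 \left(-12 + 1\right) = \left(-9\right) \left(-11\right) = 99$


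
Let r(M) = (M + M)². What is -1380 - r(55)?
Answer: -13480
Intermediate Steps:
r(M) = 4*M² (r(M) = (2*M)² = 4*M²)
-1380 - r(55) = -1380 - 4*55² = -1380 - 4*3025 = -1380 - 1*12100 = -1380 - 12100 = -13480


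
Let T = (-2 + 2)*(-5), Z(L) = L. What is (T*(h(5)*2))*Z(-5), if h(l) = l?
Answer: 0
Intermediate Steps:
T = 0 (T = 0*(-5) = 0)
(T*(h(5)*2))*Z(-5) = (0*(5*2))*(-5) = (0*10)*(-5) = 0*(-5) = 0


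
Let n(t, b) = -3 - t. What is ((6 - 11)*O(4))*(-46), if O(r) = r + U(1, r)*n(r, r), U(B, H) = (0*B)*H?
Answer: 920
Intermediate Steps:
U(B, H) = 0 (U(B, H) = 0*H = 0)
O(r) = r (O(r) = r + 0*(-3 - r) = r + 0 = r)
((6 - 11)*O(4))*(-46) = ((6 - 11)*4)*(-46) = -5*4*(-46) = -20*(-46) = 920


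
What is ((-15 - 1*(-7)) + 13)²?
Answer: 25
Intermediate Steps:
((-15 - 1*(-7)) + 13)² = ((-15 + 7) + 13)² = (-8 + 13)² = 5² = 25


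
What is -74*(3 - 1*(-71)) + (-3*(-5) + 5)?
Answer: -5456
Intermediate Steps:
-74*(3 - 1*(-71)) + (-3*(-5) + 5) = -74*(3 + 71) + (15 + 5) = -74*74 + 20 = -5476 + 20 = -5456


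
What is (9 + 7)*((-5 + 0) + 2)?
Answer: -48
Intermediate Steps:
(9 + 7)*((-5 + 0) + 2) = 16*(-5 + 2) = 16*(-3) = -48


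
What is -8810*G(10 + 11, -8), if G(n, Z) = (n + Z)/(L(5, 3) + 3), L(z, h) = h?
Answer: -57265/3 ≈ -19088.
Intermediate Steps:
G(n, Z) = Z/6 + n/6 (G(n, Z) = (n + Z)/(3 + 3) = (Z + n)/6 = (Z + n)*(⅙) = Z/6 + n/6)
-8810*G(10 + 11, -8) = -8810*((⅙)*(-8) + (10 + 11)/6) = -8810*(-4/3 + (⅙)*21) = -8810*(-4/3 + 7/2) = -8810*13/6 = -57265/3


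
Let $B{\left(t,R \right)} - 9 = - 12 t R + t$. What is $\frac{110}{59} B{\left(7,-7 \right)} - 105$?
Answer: $\frac{60245}{59} \approx 1021.1$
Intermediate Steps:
$B{\left(t,R \right)} = 9 + t - 12 R t$ ($B{\left(t,R \right)} = 9 + \left(- 12 t R + t\right) = 9 - \left(- t + 12 R t\right) = 9 + t - 12 R t$)
$\frac{110}{59} B{\left(7,-7 \right)} - 105 = \frac{110}{59} \left(9 + 7 - \left(-84\right) 7\right) - 105 = 110 \cdot \frac{1}{59} \left(9 + 7 + 588\right) - 105 = \frac{110}{59} \cdot 604 - 105 = \frac{66440}{59} - 105 = \frac{60245}{59}$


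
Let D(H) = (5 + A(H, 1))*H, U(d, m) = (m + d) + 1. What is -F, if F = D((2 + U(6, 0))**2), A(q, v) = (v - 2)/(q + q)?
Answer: -809/2 ≈ -404.50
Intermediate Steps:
U(d, m) = 1 + d + m (U(d, m) = (d + m) + 1 = 1 + d + m)
A(q, v) = (-2 + v)/(2*q) (A(q, v) = (-2 + v)/((2*q)) = (-2 + v)*(1/(2*q)) = (-2 + v)/(2*q))
D(H) = H*(5 - 1/(2*H)) (D(H) = (5 + (-2 + 1)/(2*H))*H = (5 + (1/2)*(-1)/H)*H = (5 - 1/(2*H))*H = H*(5 - 1/(2*H)))
F = 809/2 (F = -1/2 + 5*(2 + (1 + 6 + 0))**2 = -1/2 + 5*(2 + 7)**2 = -1/2 + 5*9**2 = -1/2 + 5*81 = -1/2 + 405 = 809/2 ≈ 404.50)
-F = -1*809/2 = -809/2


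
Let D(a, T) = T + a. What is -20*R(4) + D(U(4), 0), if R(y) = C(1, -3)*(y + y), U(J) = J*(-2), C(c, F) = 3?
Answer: -488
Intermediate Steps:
U(J) = -2*J
R(y) = 6*y (R(y) = 3*(y + y) = 3*(2*y) = 6*y)
-20*R(4) + D(U(4), 0) = -120*4 + (0 - 2*4) = -20*24 + (0 - 8) = -480 - 8 = -488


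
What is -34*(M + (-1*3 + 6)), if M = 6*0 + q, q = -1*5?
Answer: 68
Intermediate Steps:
q = -5
M = -5 (M = 6*0 - 5 = 0 - 5 = -5)
-34*(M + (-1*3 + 6)) = -34*(-5 + (-1*3 + 6)) = -34*(-5 + (-3 + 6)) = -34*(-5 + 3) = -34*(-2) = 68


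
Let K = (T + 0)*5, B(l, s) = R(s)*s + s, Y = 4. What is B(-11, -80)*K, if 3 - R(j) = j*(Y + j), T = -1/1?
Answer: -2430400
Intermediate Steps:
T = -1 (T = -1*1 = -1)
R(j) = 3 - j*(4 + j)
B(l, s) = s + s*(3 - s**2 - 4*s) (B(l, s) = (3 - s**2 - 4*s)*s + s = s*(3 - s**2 - 4*s) + s = s + s*(3 - s**2 - 4*s))
K = -5 (K = (-1 + 0)*5 = -1*5 = -5)
B(-11, -80)*K = -80*(4 - 1*(-80)**2 - 4*(-80))*(-5) = -80*(4 - 1*6400 + 320)*(-5) = -80*(4 - 6400 + 320)*(-5) = -80*(-6076)*(-5) = 486080*(-5) = -2430400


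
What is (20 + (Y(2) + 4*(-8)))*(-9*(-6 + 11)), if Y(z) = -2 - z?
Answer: 720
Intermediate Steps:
(20 + (Y(2) + 4*(-8)))*(-9*(-6 + 11)) = (20 + ((-2 - 1*2) + 4*(-8)))*(-9*(-6 + 11)) = (20 + ((-2 - 2) - 32))*(-9*5) = (20 + (-4 - 32))*(-45) = (20 - 36)*(-45) = -16*(-45) = 720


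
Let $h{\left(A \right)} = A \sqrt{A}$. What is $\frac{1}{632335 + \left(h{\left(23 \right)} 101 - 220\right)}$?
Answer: $\frac{632115}{399445257658} - \frac{2323 \sqrt{23}}{399445257658} \approx 1.5546 \cdot 10^{-6}$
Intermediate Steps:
$h{\left(A \right)} = A^{\frac{3}{2}}$
$\frac{1}{632335 + \left(h{\left(23 \right)} 101 - 220\right)} = \frac{1}{632335 - \left(220 - 23^{\frac{3}{2}} \cdot 101\right)} = \frac{1}{632335 - \left(220 - 23 \sqrt{23} \cdot 101\right)} = \frac{1}{632335 - \left(220 - 2323 \sqrt{23}\right)} = \frac{1}{632115 + 2323 \sqrt{23}}$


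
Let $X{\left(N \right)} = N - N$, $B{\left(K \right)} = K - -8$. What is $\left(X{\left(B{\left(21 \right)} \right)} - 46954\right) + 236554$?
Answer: $189600$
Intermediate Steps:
$B{\left(K \right)} = 8 + K$ ($B{\left(K \right)} = K + 8 = 8 + K$)
$X{\left(N \right)} = 0$
$\left(X{\left(B{\left(21 \right)} \right)} - 46954\right) + 236554 = \left(0 - 46954\right) + 236554 = -46954 + 236554 = 189600$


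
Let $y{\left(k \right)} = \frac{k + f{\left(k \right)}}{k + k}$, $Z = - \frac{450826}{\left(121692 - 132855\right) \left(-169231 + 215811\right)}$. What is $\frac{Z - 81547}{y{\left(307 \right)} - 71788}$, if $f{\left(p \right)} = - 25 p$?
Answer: $\frac{21201100134277}{18667014186000} \approx 1.1358$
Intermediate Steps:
$Z = \frac{225413}{259986270}$ ($Z = - \frac{450826}{\left(-11163\right) 46580} = - \frac{450826}{-519972540} = \left(-450826\right) \left(- \frac{1}{519972540}\right) = \frac{225413}{259986270} \approx 0.00086702$)
$y{\left(k \right)} = -12$ ($y{\left(k \right)} = \frac{k - 25 k}{k + k} = \frac{\left(-24\right) k}{2 k} = - 24 k \frac{1}{2 k} = -12$)
$\frac{Z - 81547}{y{\left(307 \right)} - 71788} = \frac{\frac{225413}{259986270} - 81547}{-12 - 71788} = - \frac{21201100134277}{259986270 \left(-71800\right)} = \left(- \frac{21201100134277}{259986270}\right) \left(- \frac{1}{71800}\right) = \frac{21201100134277}{18667014186000}$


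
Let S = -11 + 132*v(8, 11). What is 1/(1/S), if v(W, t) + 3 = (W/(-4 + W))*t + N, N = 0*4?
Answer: 2497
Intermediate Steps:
N = 0
v(W, t) = -3 + W*t/(-4 + W) (v(W, t) = -3 + ((W/(-4 + W))*t + 0) = -3 + (W*t/(-4 + W) + 0) = -3 + W*t/(-4 + W))
S = 2497 (S = -11 + 132*((12 - 3*8 + 8*11)/(-4 + 8)) = -11 + 132*((12 - 24 + 88)/4) = -11 + 132*((1/4)*76) = -11 + 132*19 = -11 + 2508 = 2497)
1/(1/S) = 1/(1/2497) = 2497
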